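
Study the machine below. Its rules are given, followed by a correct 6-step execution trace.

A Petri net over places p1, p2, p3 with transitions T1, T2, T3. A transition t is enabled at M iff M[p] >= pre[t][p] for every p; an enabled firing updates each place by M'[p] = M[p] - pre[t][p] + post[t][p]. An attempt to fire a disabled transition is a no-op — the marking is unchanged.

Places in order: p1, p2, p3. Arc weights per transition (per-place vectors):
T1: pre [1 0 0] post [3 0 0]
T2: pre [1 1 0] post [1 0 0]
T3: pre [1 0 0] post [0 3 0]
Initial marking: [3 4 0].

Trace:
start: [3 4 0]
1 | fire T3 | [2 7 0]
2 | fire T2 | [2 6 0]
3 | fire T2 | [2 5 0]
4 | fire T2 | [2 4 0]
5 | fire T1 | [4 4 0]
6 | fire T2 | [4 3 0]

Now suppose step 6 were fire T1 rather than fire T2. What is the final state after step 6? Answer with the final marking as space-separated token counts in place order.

(re-executing from step 6 with the substitution; state before step 6: [4 4 0])
6 | fire T1 | [6 4 0]

6 4 0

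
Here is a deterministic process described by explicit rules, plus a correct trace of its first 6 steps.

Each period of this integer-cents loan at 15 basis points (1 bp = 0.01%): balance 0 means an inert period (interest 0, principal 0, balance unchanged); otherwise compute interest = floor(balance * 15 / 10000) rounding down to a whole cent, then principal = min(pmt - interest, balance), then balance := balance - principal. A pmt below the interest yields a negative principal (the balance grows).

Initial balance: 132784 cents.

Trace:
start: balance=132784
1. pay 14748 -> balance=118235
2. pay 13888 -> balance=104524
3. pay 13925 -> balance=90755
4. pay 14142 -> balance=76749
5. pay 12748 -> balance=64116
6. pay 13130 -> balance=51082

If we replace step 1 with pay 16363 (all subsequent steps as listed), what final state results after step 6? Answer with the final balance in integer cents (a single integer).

49453

(re-executing from step 1 with the substitution; state before step 1: balance=132784)
1. pay 16363 -> balance=116620
2. pay 13888 -> balance=102906
3. pay 13925 -> balance=89135
4. pay 14142 -> balance=75126
5. pay 12748 -> balance=62490
6. pay 13130 -> balance=49453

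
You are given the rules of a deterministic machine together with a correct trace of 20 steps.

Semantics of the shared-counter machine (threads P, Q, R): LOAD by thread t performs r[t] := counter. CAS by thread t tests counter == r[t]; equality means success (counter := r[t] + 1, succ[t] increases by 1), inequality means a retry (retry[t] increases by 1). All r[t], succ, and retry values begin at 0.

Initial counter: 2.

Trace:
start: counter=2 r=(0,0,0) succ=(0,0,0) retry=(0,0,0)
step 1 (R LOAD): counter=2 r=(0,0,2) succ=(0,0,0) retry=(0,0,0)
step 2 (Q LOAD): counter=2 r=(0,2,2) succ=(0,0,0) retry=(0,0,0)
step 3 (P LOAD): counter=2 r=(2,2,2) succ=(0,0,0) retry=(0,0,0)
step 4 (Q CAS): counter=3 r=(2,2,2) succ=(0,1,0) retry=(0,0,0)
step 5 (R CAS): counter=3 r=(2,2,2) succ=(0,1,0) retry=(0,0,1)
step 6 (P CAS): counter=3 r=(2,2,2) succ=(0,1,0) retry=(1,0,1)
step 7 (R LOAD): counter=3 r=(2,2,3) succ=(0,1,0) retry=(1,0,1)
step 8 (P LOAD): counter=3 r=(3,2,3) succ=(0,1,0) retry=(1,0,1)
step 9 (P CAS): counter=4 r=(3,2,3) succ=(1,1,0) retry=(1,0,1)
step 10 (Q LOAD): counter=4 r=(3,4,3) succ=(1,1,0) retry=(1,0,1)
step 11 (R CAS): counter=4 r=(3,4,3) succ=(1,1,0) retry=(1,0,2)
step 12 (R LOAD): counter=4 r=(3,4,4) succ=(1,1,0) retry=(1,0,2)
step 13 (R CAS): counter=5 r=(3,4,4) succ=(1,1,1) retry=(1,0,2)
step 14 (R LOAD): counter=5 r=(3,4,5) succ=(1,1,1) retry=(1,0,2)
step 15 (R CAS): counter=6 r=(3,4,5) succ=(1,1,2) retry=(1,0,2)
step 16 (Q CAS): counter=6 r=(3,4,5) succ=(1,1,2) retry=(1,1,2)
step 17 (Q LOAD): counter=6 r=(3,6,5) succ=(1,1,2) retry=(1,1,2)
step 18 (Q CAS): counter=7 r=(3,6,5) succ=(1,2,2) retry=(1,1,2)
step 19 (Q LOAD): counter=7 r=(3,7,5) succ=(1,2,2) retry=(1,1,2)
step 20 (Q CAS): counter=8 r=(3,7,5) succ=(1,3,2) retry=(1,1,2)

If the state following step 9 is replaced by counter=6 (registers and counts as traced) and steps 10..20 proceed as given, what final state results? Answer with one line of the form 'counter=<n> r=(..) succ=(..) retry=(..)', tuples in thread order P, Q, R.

state after step 9 := counter=6 r=(3,2,3) succ=(1,1,0) retry=(1,0,1)
step 10 (Q LOAD): counter=6 r=(3,6,3) succ=(1,1,0) retry=(1,0,1)
step 11 (R CAS): counter=6 r=(3,6,3) succ=(1,1,0) retry=(1,0,2)
step 12 (R LOAD): counter=6 r=(3,6,6) succ=(1,1,0) retry=(1,0,2)
step 13 (R CAS): counter=7 r=(3,6,6) succ=(1,1,1) retry=(1,0,2)
step 14 (R LOAD): counter=7 r=(3,6,7) succ=(1,1,1) retry=(1,0,2)
step 15 (R CAS): counter=8 r=(3,6,7) succ=(1,1,2) retry=(1,0,2)
step 16 (Q CAS): counter=8 r=(3,6,7) succ=(1,1,2) retry=(1,1,2)
step 17 (Q LOAD): counter=8 r=(3,8,7) succ=(1,1,2) retry=(1,1,2)
step 18 (Q CAS): counter=9 r=(3,8,7) succ=(1,2,2) retry=(1,1,2)
step 19 (Q LOAD): counter=9 r=(3,9,7) succ=(1,2,2) retry=(1,1,2)
step 20 (Q CAS): counter=10 r=(3,9,7) succ=(1,3,2) retry=(1,1,2)

counter=10 r=(3,9,7) succ=(1,3,2) retry=(1,1,2)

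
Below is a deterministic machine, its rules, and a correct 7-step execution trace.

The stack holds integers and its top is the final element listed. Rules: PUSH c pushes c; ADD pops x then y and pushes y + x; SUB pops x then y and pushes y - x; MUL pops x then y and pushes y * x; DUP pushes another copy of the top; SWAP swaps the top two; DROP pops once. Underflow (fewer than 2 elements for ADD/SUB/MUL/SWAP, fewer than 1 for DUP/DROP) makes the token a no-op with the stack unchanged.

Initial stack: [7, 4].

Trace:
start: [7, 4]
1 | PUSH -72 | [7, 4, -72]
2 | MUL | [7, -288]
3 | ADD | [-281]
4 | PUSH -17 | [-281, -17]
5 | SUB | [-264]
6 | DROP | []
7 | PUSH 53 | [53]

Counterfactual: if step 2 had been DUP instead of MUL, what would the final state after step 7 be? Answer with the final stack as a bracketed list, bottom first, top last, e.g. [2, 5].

[7, 4, 53]

(re-executing from step 2 with the substitution; state before step 2: [7, 4, -72])
2 | DUP | [7, 4, -72, -72]
3 | ADD | [7, 4, -144]
4 | PUSH -17 | [7, 4, -144, -17]
5 | SUB | [7, 4, -127]
6 | DROP | [7, 4]
7 | PUSH 53 | [7, 4, 53]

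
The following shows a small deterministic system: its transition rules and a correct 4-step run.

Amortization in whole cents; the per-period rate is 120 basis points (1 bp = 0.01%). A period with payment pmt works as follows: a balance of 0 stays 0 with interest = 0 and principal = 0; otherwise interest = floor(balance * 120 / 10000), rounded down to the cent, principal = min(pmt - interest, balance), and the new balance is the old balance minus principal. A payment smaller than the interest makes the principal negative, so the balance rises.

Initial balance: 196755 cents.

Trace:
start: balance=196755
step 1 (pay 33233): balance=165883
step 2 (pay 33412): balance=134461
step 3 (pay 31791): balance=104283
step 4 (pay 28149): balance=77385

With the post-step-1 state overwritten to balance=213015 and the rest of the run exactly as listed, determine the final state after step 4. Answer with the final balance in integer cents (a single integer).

state after step 1 := balance=213015
step 2 (pay 33412): balance=182159
step 3 (pay 31791): balance=152553
step 4 (pay 28149): balance=126234

126234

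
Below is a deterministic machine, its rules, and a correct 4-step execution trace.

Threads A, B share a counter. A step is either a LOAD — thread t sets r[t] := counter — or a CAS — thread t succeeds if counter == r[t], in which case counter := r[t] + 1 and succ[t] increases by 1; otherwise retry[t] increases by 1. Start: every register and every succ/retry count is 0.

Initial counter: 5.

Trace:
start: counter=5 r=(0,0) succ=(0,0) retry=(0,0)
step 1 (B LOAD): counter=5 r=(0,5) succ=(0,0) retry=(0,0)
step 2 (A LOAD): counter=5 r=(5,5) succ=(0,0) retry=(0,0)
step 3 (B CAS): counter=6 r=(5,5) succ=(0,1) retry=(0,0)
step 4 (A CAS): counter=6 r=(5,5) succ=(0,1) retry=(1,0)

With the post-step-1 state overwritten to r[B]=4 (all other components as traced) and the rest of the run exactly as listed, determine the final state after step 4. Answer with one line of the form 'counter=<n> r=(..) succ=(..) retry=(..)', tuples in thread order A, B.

counter=6 r=(5,4) succ=(1,0) retry=(0,1)

state after step 1 := counter=5 r=(0,4) succ=(0,0) retry=(0,0)
step 2 (A LOAD): counter=5 r=(5,4) succ=(0,0) retry=(0,0)
step 3 (B CAS): counter=5 r=(5,4) succ=(0,0) retry=(0,1)
step 4 (A CAS): counter=6 r=(5,4) succ=(1,0) retry=(0,1)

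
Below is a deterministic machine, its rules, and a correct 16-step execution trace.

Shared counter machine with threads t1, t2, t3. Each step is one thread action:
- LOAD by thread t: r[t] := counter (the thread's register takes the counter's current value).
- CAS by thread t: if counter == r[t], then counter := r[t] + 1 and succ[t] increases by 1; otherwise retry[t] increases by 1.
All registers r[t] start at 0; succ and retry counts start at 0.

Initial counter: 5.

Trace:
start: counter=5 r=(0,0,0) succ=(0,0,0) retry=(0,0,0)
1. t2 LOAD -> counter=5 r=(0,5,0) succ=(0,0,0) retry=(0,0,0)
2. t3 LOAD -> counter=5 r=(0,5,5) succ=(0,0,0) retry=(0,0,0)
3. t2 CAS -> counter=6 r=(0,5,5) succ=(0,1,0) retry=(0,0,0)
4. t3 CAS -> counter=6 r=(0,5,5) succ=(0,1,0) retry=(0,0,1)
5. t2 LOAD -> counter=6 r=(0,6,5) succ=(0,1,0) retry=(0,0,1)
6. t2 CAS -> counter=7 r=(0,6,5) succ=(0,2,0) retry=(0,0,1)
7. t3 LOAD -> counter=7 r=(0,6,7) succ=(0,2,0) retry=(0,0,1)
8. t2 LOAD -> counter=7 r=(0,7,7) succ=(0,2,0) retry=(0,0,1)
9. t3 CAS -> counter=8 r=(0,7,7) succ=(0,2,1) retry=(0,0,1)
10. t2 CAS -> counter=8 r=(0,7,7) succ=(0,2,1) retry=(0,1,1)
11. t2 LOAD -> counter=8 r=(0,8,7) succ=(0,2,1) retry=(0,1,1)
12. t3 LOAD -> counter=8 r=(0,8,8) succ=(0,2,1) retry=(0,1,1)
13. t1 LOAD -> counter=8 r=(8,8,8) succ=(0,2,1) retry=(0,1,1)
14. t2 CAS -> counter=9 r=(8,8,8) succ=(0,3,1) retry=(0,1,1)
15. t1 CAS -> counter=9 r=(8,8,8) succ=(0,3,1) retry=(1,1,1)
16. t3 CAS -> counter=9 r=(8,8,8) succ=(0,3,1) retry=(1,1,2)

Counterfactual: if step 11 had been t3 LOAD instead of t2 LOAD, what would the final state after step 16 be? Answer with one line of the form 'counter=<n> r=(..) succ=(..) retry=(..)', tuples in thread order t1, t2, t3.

counter=9 r=(8,7,8) succ=(1,2,1) retry=(0,2,2)

(re-executing from step 11 with the substitution; state before step 11: counter=8 r=(0,7,7) succ=(0,2,1) retry=(0,1,1))
11. t3 LOAD -> counter=8 r=(0,7,8) succ=(0,2,1) retry=(0,1,1)
12. t3 LOAD -> counter=8 r=(0,7,8) succ=(0,2,1) retry=(0,1,1)
13. t1 LOAD -> counter=8 r=(8,7,8) succ=(0,2,1) retry=(0,1,1)
14. t2 CAS -> counter=8 r=(8,7,8) succ=(0,2,1) retry=(0,2,1)
15. t1 CAS -> counter=9 r=(8,7,8) succ=(1,2,1) retry=(0,2,1)
16. t3 CAS -> counter=9 r=(8,7,8) succ=(1,2,1) retry=(0,2,2)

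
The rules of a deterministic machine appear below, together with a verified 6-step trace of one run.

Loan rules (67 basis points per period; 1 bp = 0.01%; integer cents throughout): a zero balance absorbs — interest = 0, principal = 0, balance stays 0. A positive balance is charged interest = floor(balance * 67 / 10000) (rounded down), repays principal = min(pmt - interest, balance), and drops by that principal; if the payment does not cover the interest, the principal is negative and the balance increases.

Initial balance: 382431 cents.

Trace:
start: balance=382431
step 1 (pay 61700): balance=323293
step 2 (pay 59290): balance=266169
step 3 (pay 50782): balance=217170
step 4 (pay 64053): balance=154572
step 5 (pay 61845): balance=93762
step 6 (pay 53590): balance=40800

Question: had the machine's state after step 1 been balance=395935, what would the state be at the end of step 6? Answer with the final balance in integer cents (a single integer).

115908

state after step 1 := balance=395935
step 2 (pay 59290): balance=339297
step 3 (pay 50782): balance=290788
step 4 (pay 64053): balance=228683
step 5 (pay 61845): balance=168370
step 6 (pay 53590): balance=115908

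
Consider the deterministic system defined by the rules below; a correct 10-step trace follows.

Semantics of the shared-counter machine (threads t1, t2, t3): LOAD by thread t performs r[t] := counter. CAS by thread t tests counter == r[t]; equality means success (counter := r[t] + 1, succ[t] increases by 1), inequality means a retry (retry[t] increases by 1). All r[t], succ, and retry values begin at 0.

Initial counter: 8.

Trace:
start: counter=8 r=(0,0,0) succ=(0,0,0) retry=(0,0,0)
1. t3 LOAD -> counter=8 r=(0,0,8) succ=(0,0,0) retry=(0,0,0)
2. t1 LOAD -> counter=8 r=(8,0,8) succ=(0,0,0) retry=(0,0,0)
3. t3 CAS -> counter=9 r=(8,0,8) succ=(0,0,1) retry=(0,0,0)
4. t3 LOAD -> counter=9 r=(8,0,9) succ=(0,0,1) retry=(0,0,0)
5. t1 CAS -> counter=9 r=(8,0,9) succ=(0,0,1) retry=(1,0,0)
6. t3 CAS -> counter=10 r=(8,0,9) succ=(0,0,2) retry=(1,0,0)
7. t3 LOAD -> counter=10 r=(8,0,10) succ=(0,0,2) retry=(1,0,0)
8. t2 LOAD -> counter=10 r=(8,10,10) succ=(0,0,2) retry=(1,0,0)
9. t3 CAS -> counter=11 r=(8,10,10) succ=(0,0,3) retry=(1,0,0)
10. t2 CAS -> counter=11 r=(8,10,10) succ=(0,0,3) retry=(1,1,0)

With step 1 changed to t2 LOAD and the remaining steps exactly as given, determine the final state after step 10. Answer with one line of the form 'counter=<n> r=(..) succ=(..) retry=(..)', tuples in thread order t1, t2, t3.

counter=10 r=(8,9,9) succ=(1,0,1) retry=(0,1,2)

(re-executing from step 1 with the substitution; state before step 1: counter=8 r=(0,0,0) succ=(0,0,0) retry=(0,0,0))
1. t2 LOAD -> counter=8 r=(0,8,0) succ=(0,0,0) retry=(0,0,0)
2. t1 LOAD -> counter=8 r=(8,8,0) succ=(0,0,0) retry=(0,0,0)
3. t3 CAS -> counter=8 r=(8,8,0) succ=(0,0,0) retry=(0,0,1)
4. t3 LOAD -> counter=8 r=(8,8,8) succ=(0,0,0) retry=(0,0,1)
5. t1 CAS -> counter=9 r=(8,8,8) succ=(1,0,0) retry=(0,0,1)
6. t3 CAS -> counter=9 r=(8,8,8) succ=(1,0,0) retry=(0,0,2)
7. t3 LOAD -> counter=9 r=(8,8,9) succ=(1,0,0) retry=(0,0,2)
8. t2 LOAD -> counter=9 r=(8,9,9) succ=(1,0,0) retry=(0,0,2)
9. t3 CAS -> counter=10 r=(8,9,9) succ=(1,0,1) retry=(0,0,2)
10. t2 CAS -> counter=10 r=(8,9,9) succ=(1,0,1) retry=(0,1,2)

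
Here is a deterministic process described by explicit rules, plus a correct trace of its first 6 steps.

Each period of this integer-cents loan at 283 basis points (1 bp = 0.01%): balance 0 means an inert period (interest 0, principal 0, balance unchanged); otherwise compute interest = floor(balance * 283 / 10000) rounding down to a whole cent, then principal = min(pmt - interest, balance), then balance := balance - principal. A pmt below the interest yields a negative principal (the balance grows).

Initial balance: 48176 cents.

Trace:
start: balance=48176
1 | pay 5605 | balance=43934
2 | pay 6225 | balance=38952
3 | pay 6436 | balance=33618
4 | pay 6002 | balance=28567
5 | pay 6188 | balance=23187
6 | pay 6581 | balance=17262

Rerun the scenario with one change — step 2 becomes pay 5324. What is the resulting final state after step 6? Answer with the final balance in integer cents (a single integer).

18268

(re-executing from step 2 with the substitution; state before step 2: balance=43934)
2 | pay 5324 | balance=39853
3 | pay 6436 | balance=34544
4 | pay 6002 | balance=29519
5 | pay 6188 | balance=24166
6 | pay 6581 | balance=18268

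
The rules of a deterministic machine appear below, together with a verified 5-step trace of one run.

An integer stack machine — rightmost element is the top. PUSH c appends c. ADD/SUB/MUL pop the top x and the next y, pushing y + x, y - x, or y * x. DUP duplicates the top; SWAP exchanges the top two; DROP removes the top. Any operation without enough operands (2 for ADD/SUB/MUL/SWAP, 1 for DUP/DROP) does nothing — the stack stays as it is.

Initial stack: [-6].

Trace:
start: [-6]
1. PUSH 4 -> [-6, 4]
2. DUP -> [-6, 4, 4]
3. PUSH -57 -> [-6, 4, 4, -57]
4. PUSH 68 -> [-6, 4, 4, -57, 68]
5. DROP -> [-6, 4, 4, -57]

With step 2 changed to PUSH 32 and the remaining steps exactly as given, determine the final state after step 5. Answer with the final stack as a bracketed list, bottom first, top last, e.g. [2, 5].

(re-executing from step 2 with the substitution; state before step 2: [-6, 4])
2. PUSH 32 -> [-6, 4, 32]
3. PUSH -57 -> [-6, 4, 32, -57]
4. PUSH 68 -> [-6, 4, 32, -57, 68]
5. DROP -> [-6, 4, 32, -57]

[-6, 4, 32, -57]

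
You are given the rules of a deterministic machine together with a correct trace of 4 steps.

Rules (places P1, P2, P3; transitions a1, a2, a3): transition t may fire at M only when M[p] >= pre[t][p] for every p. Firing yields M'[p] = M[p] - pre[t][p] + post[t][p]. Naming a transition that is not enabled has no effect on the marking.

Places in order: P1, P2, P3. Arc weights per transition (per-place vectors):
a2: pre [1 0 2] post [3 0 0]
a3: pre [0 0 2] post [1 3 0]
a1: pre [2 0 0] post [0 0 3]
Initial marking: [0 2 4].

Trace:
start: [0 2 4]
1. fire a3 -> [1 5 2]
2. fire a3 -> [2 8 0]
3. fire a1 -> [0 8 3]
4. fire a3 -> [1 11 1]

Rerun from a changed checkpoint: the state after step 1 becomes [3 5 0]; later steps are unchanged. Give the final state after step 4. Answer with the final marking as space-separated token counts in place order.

2 8 1

state after step 1 := [3 5 0]
2. fire a3 -> [3 5 0]
3. fire a1 -> [1 5 3]
4. fire a3 -> [2 8 1]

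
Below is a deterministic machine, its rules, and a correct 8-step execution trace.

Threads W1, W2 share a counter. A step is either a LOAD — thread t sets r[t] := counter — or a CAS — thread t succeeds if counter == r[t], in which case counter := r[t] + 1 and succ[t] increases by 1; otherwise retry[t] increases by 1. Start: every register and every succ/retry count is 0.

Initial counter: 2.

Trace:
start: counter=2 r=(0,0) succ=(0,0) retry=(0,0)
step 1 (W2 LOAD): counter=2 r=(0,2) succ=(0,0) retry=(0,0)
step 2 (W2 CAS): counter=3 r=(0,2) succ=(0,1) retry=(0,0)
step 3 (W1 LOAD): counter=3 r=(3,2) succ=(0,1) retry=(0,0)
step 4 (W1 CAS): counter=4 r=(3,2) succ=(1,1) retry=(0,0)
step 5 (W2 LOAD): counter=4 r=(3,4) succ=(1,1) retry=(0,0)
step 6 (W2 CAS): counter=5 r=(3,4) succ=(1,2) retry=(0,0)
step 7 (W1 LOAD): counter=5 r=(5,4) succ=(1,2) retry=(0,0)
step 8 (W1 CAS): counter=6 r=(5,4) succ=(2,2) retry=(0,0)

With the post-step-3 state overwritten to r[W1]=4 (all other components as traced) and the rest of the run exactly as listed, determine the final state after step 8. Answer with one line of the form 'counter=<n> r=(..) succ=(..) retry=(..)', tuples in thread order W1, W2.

counter=5 r=(4,3) succ=(1,2) retry=(1,0)

state after step 3 := counter=3 r=(4,2) succ=(0,1) retry=(0,0)
step 4 (W1 CAS): counter=3 r=(4,2) succ=(0,1) retry=(1,0)
step 5 (W2 LOAD): counter=3 r=(4,3) succ=(0,1) retry=(1,0)
step 6 (W2 CAS): counter=4 r=(4,3) succ=(0,2) retry=(1,0)
step 7 (W1 LOAD): counter=4 r=(4,3) succ=(0,2) retry=(1,0)
step 8 (W1 CAS): counter=5 r=(4,3) succ=(1,2) retry=(1,0)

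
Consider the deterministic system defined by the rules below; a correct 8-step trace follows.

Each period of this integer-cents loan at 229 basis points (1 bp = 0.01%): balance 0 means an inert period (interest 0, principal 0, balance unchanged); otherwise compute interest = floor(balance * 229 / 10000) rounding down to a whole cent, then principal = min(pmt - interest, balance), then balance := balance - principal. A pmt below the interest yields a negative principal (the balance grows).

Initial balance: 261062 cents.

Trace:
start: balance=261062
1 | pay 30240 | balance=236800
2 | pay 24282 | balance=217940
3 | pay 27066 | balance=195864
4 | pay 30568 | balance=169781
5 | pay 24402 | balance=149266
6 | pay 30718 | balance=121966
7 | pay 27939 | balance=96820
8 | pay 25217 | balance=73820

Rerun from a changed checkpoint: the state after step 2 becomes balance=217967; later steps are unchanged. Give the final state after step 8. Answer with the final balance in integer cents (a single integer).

state after step 2 := balance=217967
3 | pay 27066 | balance=195892
4 | pay 30568 | balance=169809
5 | pay 24402 | balance=149295
6 | pay 30718 | balance=121995
7 | pay 27939 | balance=96849
8 | pay 25217 | balance=73849

73849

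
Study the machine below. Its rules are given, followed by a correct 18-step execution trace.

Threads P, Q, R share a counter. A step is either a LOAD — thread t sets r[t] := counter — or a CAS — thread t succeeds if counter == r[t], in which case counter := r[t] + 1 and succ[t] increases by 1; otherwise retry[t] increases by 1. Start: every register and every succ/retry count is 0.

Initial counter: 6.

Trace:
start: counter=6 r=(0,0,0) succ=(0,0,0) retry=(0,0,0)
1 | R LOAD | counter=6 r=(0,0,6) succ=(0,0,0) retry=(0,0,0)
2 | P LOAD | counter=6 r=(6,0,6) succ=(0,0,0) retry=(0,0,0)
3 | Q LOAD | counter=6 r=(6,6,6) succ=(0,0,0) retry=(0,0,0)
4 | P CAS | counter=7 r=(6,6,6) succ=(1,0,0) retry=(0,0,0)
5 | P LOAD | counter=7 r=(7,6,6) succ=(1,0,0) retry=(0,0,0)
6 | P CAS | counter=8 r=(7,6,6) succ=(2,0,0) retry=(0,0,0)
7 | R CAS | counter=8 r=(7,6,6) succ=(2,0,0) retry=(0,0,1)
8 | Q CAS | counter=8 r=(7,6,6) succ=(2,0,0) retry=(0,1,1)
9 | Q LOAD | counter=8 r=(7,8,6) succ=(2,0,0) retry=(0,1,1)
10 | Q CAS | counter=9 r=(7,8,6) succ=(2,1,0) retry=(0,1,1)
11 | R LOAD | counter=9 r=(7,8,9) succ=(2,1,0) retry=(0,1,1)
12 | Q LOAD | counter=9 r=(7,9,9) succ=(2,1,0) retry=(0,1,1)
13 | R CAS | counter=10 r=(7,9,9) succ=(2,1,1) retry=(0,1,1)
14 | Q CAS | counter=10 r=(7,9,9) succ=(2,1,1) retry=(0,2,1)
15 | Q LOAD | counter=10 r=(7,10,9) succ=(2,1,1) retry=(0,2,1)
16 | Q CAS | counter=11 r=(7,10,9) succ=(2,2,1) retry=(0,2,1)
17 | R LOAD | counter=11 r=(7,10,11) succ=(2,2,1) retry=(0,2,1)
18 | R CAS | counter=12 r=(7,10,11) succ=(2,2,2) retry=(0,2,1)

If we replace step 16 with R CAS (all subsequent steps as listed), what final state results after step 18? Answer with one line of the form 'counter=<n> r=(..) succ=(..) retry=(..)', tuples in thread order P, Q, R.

counter=11 r=(7,10,10) succ=(2,1,2) retry=(0,2,2)

(re-executing from step 16 with the substitution; state before step 16: counter=10 r=(7,10,9) succ=(2,1,1) retry=(0,2,1))
16 | R CAS | counter=10 r=(7,10,9) succ=(2,1,1) retry=(0,2,2)
17 | R LOAD | counter=10 r=(7,10,10) succ=(2,1,1) retry=(0,2,2)
18 | R CAS | counter=11 r=(7,10,10) succ=(2,1,2) retry=(0,2,2)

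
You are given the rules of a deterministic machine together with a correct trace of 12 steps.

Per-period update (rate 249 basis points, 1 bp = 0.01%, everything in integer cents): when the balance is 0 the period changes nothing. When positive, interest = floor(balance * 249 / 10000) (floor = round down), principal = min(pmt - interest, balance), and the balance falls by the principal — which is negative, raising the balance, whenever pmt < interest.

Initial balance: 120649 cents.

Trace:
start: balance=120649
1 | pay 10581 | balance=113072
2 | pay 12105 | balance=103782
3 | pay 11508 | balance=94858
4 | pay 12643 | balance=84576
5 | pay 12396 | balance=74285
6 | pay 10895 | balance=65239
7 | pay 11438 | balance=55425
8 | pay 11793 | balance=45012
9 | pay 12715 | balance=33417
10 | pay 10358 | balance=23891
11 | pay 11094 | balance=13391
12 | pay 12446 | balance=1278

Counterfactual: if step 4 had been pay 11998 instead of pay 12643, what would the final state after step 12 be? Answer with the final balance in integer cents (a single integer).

(re-executing from step 4 with the substitution; state before step 4: balance=94858)
4 | pay 11998 | balance=85221
5 | pay 12396 | balance=74947
6 | pay 10895 | balance=65918
7 | pay 11438 | balance=56121
8 | pay 11793 | balance=45725
9 | pay 12715 | balance=34148
10 | pay 10358 | balance=24640
11 | pay 11094 | balance=14159
12 | pay 12446 | balance=2065

2065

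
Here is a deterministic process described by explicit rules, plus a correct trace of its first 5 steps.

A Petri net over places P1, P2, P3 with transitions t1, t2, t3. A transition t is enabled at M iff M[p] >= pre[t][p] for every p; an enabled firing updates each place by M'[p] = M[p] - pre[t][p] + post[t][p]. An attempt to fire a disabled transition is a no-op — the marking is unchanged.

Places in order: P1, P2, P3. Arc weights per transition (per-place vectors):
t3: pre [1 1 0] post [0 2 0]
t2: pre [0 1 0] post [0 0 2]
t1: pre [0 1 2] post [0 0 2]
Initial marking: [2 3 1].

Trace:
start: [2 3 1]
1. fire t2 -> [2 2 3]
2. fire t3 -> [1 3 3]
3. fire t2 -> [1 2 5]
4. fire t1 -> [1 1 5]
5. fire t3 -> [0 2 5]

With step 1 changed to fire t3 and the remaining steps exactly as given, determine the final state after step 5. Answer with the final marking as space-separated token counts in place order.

(re-executing from step 1 with the substitution; state before step 1: [2 3 1])
1. fire t3 -> [1 4 1]
2. fire t3 -> [0 5 1]
3. fire t2 -> [0 4 3]
4. fire t1 -> [0 3 3]
5. fire t3 -> [0 3 3]

0 3 3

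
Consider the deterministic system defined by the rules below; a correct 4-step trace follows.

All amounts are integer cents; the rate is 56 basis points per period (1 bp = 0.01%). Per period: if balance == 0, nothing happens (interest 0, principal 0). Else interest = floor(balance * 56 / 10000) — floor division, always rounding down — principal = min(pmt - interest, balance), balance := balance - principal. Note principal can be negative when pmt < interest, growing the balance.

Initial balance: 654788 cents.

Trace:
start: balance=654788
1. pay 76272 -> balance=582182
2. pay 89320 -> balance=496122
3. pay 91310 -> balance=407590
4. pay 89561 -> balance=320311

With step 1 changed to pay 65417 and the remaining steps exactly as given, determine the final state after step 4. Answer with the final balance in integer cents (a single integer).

331349

(re-executing from step 1 with the substitution; state before step 1: balance=654788)
1. pay 65417 -> balance=593037
2. pay 89320 -> balance=507038
3. pay 91310 -> balance=418567
4. pay 89561 -> balance=331349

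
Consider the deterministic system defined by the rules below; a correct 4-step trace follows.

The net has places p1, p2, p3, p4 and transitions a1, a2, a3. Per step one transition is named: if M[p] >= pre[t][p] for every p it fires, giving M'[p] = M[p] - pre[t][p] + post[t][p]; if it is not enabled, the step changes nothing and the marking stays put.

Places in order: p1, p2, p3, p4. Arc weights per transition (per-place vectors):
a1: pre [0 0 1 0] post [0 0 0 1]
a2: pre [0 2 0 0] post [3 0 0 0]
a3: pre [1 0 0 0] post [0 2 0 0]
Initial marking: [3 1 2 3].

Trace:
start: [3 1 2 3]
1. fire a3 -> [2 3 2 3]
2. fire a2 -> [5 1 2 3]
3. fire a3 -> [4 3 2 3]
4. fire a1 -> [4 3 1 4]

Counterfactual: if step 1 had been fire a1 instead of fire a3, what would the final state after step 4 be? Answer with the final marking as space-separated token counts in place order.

2 3 0 5

(re-executing from step 1 with the substitution; state before step 1: [3 1 2 3])
1. fire a1 -> [3 1 1 4]
2. fire a2 -> [3 1 1 4]
3. fire a3 -> [2 3 1 4]
4. fire a1 -> [2 3 0 5]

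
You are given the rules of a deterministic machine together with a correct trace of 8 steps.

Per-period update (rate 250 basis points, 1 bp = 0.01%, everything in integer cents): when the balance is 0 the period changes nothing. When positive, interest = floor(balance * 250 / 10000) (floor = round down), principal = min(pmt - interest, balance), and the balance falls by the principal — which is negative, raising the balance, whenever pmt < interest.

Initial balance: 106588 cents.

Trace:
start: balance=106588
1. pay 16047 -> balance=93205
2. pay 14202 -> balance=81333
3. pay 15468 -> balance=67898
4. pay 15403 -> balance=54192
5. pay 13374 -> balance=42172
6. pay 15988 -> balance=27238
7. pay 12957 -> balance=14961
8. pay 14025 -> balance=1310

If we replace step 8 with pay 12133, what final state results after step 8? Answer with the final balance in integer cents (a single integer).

(re-executing from step 8 with the substitution; state before step 8: balance=14961)
8. pay 12133 -> balance=3202

3202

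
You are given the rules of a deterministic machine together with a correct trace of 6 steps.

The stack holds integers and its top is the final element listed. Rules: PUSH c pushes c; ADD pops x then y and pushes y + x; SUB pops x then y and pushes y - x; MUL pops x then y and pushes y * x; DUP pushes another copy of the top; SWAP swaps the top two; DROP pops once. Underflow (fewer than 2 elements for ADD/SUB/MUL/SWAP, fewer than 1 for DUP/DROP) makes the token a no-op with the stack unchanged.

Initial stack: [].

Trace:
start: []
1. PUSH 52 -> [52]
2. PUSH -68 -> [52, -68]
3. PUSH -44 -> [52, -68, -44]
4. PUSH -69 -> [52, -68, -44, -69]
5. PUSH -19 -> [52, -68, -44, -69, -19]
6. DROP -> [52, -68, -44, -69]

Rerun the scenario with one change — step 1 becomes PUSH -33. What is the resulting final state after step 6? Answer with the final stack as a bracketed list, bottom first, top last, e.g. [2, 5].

(re-executing from step 1 with the substitution; state before step 1: [])
1. PUSH -33 -> [-33]
2. PUSH -68 -> [-33, -68]
3. PUSH -44 -> [-33, -68, -44]
4. PUSH -69 -> [-33, -68, -44, -69]
5. PUSH -19 -> [-33, -68, -44, -69, -19]
6. DROP -> [-33, -68, -44, -69]

[-33, -68, -44, -69]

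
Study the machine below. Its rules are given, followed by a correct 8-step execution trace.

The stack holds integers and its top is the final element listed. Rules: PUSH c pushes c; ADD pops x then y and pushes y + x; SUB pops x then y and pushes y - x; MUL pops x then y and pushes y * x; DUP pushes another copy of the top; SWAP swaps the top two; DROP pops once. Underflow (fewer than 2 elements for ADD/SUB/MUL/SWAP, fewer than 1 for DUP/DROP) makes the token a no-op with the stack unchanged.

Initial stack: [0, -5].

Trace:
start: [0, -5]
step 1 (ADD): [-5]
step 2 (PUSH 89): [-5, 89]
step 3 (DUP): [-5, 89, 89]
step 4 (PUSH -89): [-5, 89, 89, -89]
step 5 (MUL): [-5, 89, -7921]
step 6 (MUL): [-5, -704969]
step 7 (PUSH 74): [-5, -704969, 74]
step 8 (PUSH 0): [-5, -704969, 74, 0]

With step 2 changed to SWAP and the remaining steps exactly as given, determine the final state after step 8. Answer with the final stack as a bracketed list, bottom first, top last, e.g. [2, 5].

[-2225, 74, 0]

(re-executing from step 2 with the substitution; state before step 2: [-5])
step 2 (SWAP): [-5]
step 3 (DUP): [-5, -5]
step 4 (PUSH -89): [-5, -5, -89]
step 5 (MUL): [-5, 445]
step 6 (MUL): [-2225]
step 7 (PUSH 74): [-2225, 74]
step 8 (PUSH 0): [-2225, 74, 0]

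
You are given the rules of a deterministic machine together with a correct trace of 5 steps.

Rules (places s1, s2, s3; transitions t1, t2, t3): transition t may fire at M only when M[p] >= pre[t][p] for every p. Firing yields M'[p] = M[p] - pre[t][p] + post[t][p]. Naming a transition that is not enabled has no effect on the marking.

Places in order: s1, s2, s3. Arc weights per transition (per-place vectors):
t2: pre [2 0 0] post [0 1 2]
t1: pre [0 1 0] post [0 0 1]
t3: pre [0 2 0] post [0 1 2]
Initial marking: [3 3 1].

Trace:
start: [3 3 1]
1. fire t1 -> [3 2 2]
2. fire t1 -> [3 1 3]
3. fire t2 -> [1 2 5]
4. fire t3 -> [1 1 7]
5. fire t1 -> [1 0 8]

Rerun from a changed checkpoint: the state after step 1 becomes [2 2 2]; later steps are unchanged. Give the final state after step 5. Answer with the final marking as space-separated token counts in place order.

0 0 8

state after step 1 := [2 2 2]
2. fire t1 -> [2 1 3]
3. fire t2 -> [0 2 5]
4. fire t3 -> [0 1 7]
5. fire t1 -> [0 0 8]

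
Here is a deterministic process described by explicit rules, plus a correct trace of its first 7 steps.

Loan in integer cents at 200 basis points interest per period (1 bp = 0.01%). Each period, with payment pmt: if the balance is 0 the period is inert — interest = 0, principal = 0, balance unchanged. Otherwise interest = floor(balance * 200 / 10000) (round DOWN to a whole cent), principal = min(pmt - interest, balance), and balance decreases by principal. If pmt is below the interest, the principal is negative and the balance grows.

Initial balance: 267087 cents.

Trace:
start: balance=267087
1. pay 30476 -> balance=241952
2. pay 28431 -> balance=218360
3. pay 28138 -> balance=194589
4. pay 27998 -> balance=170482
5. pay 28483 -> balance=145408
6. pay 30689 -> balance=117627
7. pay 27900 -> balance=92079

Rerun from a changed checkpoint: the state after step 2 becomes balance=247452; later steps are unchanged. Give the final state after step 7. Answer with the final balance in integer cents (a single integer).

state after step 2 := balance=247452
3. pay 28138 -> balance=224263
4. pay 27998 -> balance=200750
5. pay 28483 -> balance=176282
6. pay 30689 -> balance=149118
7. pay 27900 -> balance=124200

124200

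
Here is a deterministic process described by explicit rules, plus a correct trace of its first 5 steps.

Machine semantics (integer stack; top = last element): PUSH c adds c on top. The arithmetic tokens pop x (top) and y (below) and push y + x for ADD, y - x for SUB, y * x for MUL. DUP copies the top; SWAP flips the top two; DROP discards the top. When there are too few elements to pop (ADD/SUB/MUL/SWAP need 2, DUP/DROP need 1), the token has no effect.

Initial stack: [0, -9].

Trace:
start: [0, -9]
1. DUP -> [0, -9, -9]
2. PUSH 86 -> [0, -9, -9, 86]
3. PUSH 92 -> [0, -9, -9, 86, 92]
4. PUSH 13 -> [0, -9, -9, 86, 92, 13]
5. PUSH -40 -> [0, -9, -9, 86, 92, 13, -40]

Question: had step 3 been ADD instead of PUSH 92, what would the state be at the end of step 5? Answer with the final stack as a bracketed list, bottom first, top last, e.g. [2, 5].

(re-executing from step 3 with the substitution; state before step 3: [0, -9, -9, 86])
3. ADD -> [0, -9, 77]
4. PUSH 13 -> [0, -9, 77, 13]
5. PUSH -40 -> [0, -9, 77, 13, -40]

[0, -9, 77, 13, -40]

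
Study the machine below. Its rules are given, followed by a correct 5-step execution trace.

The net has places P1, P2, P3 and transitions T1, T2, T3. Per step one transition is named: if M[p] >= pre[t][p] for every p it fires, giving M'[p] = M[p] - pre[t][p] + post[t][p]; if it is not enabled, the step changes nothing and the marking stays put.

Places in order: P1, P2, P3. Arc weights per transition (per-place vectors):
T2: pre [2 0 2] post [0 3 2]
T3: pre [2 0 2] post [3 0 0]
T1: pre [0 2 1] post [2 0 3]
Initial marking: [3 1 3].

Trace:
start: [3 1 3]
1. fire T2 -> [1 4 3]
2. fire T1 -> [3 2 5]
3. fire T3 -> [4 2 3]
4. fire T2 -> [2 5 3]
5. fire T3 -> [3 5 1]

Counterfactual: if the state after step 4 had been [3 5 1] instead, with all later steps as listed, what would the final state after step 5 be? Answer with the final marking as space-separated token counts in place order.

state after step 4 := [3 5 1]
5. fire T3 -> [3 5 1]

3 5 1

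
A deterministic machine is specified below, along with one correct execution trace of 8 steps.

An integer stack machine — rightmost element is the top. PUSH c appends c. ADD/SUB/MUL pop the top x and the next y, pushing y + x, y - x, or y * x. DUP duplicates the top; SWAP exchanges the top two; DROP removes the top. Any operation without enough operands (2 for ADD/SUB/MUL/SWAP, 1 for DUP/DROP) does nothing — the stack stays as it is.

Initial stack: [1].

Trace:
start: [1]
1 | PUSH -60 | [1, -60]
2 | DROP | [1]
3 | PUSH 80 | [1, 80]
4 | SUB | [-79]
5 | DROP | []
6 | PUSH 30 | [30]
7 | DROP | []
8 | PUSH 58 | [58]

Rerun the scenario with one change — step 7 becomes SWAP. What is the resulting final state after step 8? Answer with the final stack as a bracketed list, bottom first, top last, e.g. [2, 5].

(re-executing from step 7 with the substitution; state before step 7: [30])
7 | SWAP | [30]
8 | PUSH 58 | [30, 58]

[30, 58]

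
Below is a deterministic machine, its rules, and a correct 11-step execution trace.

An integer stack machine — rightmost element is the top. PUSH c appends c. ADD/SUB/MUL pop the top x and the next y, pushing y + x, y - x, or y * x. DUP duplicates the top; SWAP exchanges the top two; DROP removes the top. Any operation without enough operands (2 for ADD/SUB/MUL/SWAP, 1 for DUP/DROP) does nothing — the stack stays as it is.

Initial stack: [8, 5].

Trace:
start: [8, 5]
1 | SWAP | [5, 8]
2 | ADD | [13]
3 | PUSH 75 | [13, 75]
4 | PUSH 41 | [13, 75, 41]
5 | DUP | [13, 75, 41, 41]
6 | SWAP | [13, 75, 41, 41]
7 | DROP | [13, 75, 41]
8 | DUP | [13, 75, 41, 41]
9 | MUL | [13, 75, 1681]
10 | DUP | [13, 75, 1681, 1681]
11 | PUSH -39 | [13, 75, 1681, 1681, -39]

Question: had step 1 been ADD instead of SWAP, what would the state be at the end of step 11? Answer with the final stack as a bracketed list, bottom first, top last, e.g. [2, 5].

(re-executing from step 1 with the substitution; state before step 1: [8, 5])
1 | ADD | [13]
2 | ADD | [13]
3 | PUSH 75 | [13, 75]
4 | PUSH 41 | [13, 75, 41]
5 | DUP | [13, 75, 41, 41]
6 | SWAP | [13, 75, 41, 41]
7 | DROP | [13, 75, 41]
8 | DUP | [13, 75, 41, 41]
9 | MUL | [13, 75, 1681]
10 | DUP | [13, 75, 1681, 1681]
11 | PUSH -39 | [13, 75, 1681, 1681, -39]

[13, 75, 1681, 1681, -39]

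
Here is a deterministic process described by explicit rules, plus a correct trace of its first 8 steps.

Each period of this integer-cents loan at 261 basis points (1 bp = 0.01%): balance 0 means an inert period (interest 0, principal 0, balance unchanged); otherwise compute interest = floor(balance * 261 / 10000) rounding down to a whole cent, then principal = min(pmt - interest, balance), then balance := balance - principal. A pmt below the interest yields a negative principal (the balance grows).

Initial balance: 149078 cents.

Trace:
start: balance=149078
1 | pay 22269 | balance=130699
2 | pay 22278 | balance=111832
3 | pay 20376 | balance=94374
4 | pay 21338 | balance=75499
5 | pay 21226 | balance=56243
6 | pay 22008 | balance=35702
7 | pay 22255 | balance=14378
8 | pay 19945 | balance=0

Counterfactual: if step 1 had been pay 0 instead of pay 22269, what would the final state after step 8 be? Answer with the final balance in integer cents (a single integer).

(re-executing from step 1 with the substitution; state before step 1: balance=149078)
1 | pay 0 | balance=152968
2 | pay 22278 | balance=134682
3 | pay 20376 | balance=117821
4 | pay 21338 | balance=99558
5 | pay 21226 | balance=80930
6 | pay 22008 | balance=61034
7 | pay 22255 | balance=40371
8 | pay 19945 | balance=21479

21479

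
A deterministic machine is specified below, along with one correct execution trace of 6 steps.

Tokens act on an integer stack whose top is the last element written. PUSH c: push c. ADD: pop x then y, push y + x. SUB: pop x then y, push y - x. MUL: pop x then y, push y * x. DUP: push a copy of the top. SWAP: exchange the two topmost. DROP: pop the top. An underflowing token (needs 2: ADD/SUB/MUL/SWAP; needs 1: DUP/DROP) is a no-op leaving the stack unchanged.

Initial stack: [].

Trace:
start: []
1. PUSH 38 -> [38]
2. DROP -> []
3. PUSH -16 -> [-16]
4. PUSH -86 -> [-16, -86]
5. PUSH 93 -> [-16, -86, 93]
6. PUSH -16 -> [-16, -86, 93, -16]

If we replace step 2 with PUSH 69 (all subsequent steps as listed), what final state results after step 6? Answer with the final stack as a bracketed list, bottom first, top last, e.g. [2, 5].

[38, 69, -16, -86, 93, -16]

(re-executing from step 2 with the substitution; state before step 2: [38])
2. PUSH 69 -> [38, 69]
3. PUSH -16 -> [38, 69, -16]
4. PUSH -86 -> [38, 69, -16, -86]
5. PUSH 93 -> [38, 69, -16, -86, 93]
6. PUSH -16 -> [38, 69, -16, -86, 93, -16]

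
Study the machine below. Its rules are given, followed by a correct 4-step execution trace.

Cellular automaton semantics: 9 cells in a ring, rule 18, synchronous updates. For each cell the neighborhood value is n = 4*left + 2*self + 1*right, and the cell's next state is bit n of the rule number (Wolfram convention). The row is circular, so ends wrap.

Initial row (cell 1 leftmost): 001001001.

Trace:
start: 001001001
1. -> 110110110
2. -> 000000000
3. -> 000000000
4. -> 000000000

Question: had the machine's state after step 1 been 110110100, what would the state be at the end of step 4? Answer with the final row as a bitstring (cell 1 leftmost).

state after step 1 := 110110100
2. -> 000000011
3. -> 100000100
4. -> 010001011

010001011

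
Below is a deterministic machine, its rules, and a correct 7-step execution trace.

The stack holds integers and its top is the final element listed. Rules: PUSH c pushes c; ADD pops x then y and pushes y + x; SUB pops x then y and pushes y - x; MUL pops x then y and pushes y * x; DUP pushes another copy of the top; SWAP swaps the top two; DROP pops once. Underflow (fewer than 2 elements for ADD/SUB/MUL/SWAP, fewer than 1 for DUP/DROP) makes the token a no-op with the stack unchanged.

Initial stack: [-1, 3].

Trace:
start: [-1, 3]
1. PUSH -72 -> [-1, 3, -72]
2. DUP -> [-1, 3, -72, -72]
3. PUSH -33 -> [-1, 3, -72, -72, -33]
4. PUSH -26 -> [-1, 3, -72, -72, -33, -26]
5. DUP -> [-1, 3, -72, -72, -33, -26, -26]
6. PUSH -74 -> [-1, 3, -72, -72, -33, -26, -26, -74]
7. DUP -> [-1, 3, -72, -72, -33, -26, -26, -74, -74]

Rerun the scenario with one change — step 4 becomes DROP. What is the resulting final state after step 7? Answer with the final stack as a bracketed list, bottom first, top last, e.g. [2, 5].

(re-executing from step 4 with the substitution; state before step 4: [-1, 3, -72, -72, -33])
4. DROP -> [-1, 3, -72, -72]
5. DUP -> [-1, 3, -72, -72, -72]
6. PUSH -74 -> [-1, 3, -72, -72, -72, -74]
7. DUP -> [-1, 3, -72, -72, -72, -74, -74]

[-1, 3, -72, -72, -72, -74, -74]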